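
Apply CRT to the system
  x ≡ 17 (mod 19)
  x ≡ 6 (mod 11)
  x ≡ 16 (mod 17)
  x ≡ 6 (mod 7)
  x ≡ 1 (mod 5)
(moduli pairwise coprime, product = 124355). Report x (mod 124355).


Product of moduli M = 19 · 11 · 17 · 7 · 5 = 124355.
Merge one congruence at a time:
  Start: x ≡ 17 (mod 19).
  Combine with x ≡ 6 (mod 11); new modulus lcm = 209.
    Write x = 17 + 19·t and substitute into x ≡ 6 (mod 11): 19·t ≡ 6 − 17 = -11 (mod 11).
    Reduce coefficients mod 11: 8·t ≡ 0 (mod 11).
    The inverse of 8 mod 11 is 7 (since 8·7 = 56 = 5·11 + 1), so t ≡ 7·0 = 0 ≡ 0 (mod 11).
    Then x = 17 + 19·0 = 17, valid modulo lcm(19, 11) = 209: x ≡ 17 (mod 209).
  Combine with x ≡ 16 (mod 17); new modulus lcm = 3553.
    Write x = 17 + 209·t and substitute into x ≡ 16 (mod 17): 209·t ≡ 16 − 17 = -1 (mod 17).
    Reduce coefficients mod 17: 5·t ≡ 16 (mod 17).
    The inverse of 5 mod 17 is 7 (since 5·7 = 35 = 2·17 + 1), so t ≡ 7·16 = 112 ≡ 10 (mod 17).
    Then x = 17 + 209·10 = 2107, valid modulo lcm(209, 17) = 3553: x ≡ 2107 (mod 3553).
  Combine with x ≡ 6 (mod 7); new modulus lcm = 24871.
    Write x = 2107 + 3553·t and substitute into x ≡ 6 (mod 7): 3553·t ≡ 6 − 2107 = -2101 (mod 7).
    Reduce coefficients mod 7: 4·t ≡ 6 (mod 7).
    The inverse of 4 mod 7 is 2 (since 4·2 = 8 = 1·7 + 1), so t ≡ 2·6 = 12 ≡ 5 (mod 7).
    Then x = 2107 + 3553·5 = 19872, valid modulo lcm(3553, 7) = 24871: x ≡ 19872 (mod 24871).
  Combine with x ≡ 1 (mod 5); new modulus lcm = 124355.
    Write x = 19872 + 24871·t and substitute into x ≡ 1 (mod 5): 24871·t ≡ 1 − 19872 = -19871 (mod 5).
    Reduce coefficients mod 5: 1·t ≡ 4 (mod 5).
    So t ≡ 4 (mod 5).
    Then x = 19872 + 24871·4 = 119356, valid modulo lcm(24871, 5) = 124355: x ≡ 119356 (mod 124355).
Verify against each original: 119356 mod 19 = 17, 119356 mod 11 = 6, 119356 mod 17 = 16, 119356 mod 7 = 6, 119356 mod 5 = 1.

x ≡ 119356 (mod 124355).


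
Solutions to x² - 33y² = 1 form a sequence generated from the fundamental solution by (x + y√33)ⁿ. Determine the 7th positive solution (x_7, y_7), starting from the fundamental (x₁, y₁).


Step 1: Find the fundamental solution (x₁, y₁) of x² - 33y² = 1.
  Expand √33 as a continued fraction. a₀ = ⌊√33⌋ = 5; iterate m_{k+1} = d_k·a_k − m_k, d_{k+1} = (33 − m_{k+1}²)/d_k, a_{k+1} = ⌊(a₀ + m_{k+1})/d_{k+1}⌋ (starting m₀ = 0, d₀ = 1), with convergents p_k = a_k·p_{k-1} + p_{k-2}, q_k = a_k·q_{k-1} + q_{k-2} (p₋₁ = 1, q₋₁ = 0):
  k = 0: a₀ = 5; p₀/q₀ = 5/1; p₀² − 33·q₀² = 25 − 33 = -8.
  k = 1: m = 5, d = 8, a = ⌊(5 + 5)/8⌋ = 1; p/q = (1·5 + 1)/(1·1 + 0) = 6/1; p² − 33·q² = 36 − 33 = 3.
  k = 2: m = 3, d = 3, a = ⌊(5 + 3)/3⌋ = 2; p/q = (2·6 + 5)/(2·1 + 1) = 17/3; p² − 33·q² = 289 − 297 = -8.
  k = 3: m = 3, d = 8, a = ⌊(5 + 3)/8⌋ = 1; p/q = (1·17 + 6)/(1·3 + 1) = 23/4; p² − 33·q² = 529 − 528 = 1.
  The first convergent with p² − 33·q² = 1 gives the fundamental solution (x₁, y₁) = (23, 4).
Step 2: Apply the recurrence (x_{n+1}, y_{n+1}) = (x₁x_n + 33y₁y_n, x₁y_n + y₁x_n) repeatedly.
  From (x_1, y_1) = (23, 4): x_2 = 23·23 + 33·4·4 = 1057; y_2 = 23·4 + 4·23 = 184.
  From (x_2, y_2) = (1057, 184): x_3 = 23·1057 + 33·4·184 = 48599; y_3 = 23·184 + 4·1057 = 8460.
  From (x_3, y_3) = (48599, 8460): x_4 = 23·48599 + 33·4·8460 = 2234497; y_4 = 23·8460 + 4·48599 = 388976.
  From (x_4, y_4) = (2234497, 388976): x_5 = 23·2234497 + 33·4·388976 = 102738263; y_5 = 23·388976 + 4·2234497 = 17884436.
  From (x_5, y_5) = (102738263, 17884436): x_6 = 23·102738263 + 33·4·17884436 = 4723725601; y_6 = 23·17884436 + 4·102738263 = 822295080.
  From (x_6, y_6) = (4723725601, 822295080): x_7 = 23·4723725601 + 33·4·822295080 = 217188639383; y_7 = 23·822295080 + 4·4723725601 = 37807689244.
Step 3: Verify x_7² - 33·y_7² = 47170905077038818620689 - 47170905077038818620688 = 1 (should be 1). ✓

(x_1, y_1) = (23, 4); (x_7, y_7) = (217188639383, 37807689244).


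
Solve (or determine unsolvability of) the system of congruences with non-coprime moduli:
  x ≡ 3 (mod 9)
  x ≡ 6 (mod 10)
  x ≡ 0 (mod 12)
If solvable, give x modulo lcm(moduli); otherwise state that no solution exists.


Moduli 9, 10, 12 are not pairwise coprime, so CRT works modulo lcm(m_i) when all pairwise compatibility conditions hold.
Pairwise compatibility: gcd(m_i, m_j) must divide a_i - a_j for every pair.
Merge one congruence at a time:
  Start: x ≡ 3 (mod 9).
  Combine with x ≡ 6 (mod 10): gcd(9, 10) = 1; 6 - 3 = 3, which IS divisible by 1, so compatible.
    Write x = 3 + 9·t and substitute into x ≡ 6 (mod 10): 9·t ≡ 6 − 3 = 3 (mod 10).
    The inverse of 9 mod 10 is 9 (since 9·9 = 81 = 8·10 + 1), so t ≡ 9·3 = 27 ≡ 7 (mod 10).
    Then x = 3 + 9·7 = 66, valid modulo lcm(9, 10) = 90: x ≡ 66 (mod 90).
  Combine with x ≡ 0 (mod 12): gcd(90, 12) = 6; 0 - 66 = -66, which IS divisible by 6, so compatible.
    Write x = 66 + 90·t and substitute into x ≡ 0 (mod 12): 90·t ≡ 0 − 66 = -66 (mod 12).
    Divide the congruence (and modulus) by g = 6: 15·t ≡ -11 (mod 2).
    Reduce coefficients mod 2: 1·t ≡ 1 (mod 2).
    So t ≡ 1 (mod 2).
    Then x = 66 + 90·1 = 156, valid modulo lcm(90, 12) = 180: x ≡ 156 (mod 180).
Verify: 156 mod 9 = 3, 156 mod 10 = 6, 156 mod 12 = 0.

x ≡ 156 (mod 180).


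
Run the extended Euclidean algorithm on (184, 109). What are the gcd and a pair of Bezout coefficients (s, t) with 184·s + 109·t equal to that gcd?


Euclidean algorithm on (184, 109) — divide until remainder is 0:
  184 = 1 · 109 + 75
  109 = 1 · 75 + 34
  75 = 2 · 34 + 7
  34 = 4 · 7 + 6
  7 = 1 · 6 + 1
  6 = 6 · 1 + 0
gcd(184, 109) = 1.
Track Bezout coefficients alongside the remainders: start with r₀ = 184 = a·1 + b·0 (s = 1, t = 0) and r₁ = 109 = a·0 + b·1 (s = 0, t = 1); each new remainder r_{k+1} = r_{k-1} − q_k·r_k inherits s_{k+1} = s_{k-1} − q_k·s_k, t_{k+1} = t_{k-1} − q_k·t_k, so r_k = a·s_k + b·t_k at every step:
  q = 1: r = 75, s = 1 − 1·0 = 1, t = 0 − 1·1 = -1  (check: 184·1 + 109·(-1) = 75)
  q = 1: r = 34, s = 0 − 1·1 = -1, t = 1 − 1·(-1) = 2  (check: 184·(-1) + 109·2 = 34)
  q = 2: r = 7, s = 1 − 2·(-1) = 3, t = -1 − 2·2 = -5  (check: 184·3 + 109·(-5) = 7)
  q = 4: r = 6, s = -1 − 4·3 = -13, t = 2 − 4·(-5) = 22  (check: 184·(-13) + 109·22 = 6)
  q = 1: r = 1, s = 3 − 1·(-13) = 16, t = -5 − 1·22 = -27  (check: 184·16 + 109·(-27) = 1)
The row with r = 1 (the gcd) gives the Bezout coefficients s = 16, t = -27.
Result: 184 · (16) + 109 · (-27) = 1.

gcd(184, 109) = 1; s = 16, t = -27 (check: 184·16 + 109·(-27) = 1).


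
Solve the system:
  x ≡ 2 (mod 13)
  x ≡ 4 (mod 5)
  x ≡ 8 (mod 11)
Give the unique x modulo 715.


Moduli 13, 5, 11 are pairwise coprime; by CRT there is a unique solution modulo M = 13 · 5 · 11 = 715.
Solve pairwise, accumulating the modulus:
  Start with x ≡ 2 (mod 13).
  Combine with x ≡ 4 (mod 5): since gcd(13, 5) = 1, we get a unique residue mod 65.
    Write x = 2 + 13·t and substitute into x ≡ 4 (mod 5): 13·t ≡ 4 − 2 = 2 (mod 5).
    Reduce coefficients mod 5: 3·t ≡ 2 (mod 5).
    The inverse of 3 mod 5 is 2 (since 3·2 = 6 = 1·5 + 1), so t ≡ 2·2 = 4 ≡ 4 (mod 5).
    Then x = 2 + 13·4 = 54, valid modulo lcm(13, 5) = 65: x ≡ 54 (mod 65).
  Combine with x ≡ 8 (mod 11): since gcd(65, 11) = 1, we get a unique residue mod 715.
    Write x = 54 + 65·t and substitute into x ≡ 8 (mod 11): 65·t ≡ 8 − 54 = -46 (mod 11).
    Reduce coefficients mod 11: 10·t ≡ 9 (mod 11).
    The inverse of 10 mod 11 is 10 (since 10·10 = 100 = 9·11 + 1), so t ≡ 10·9 = 90 ≡ 2 (mod 11).
    Then x = 54 + 65·2 = 184, valid modulo lcm(65, 11) = 715: x ≡ 184 (mod 715).
Verify: 184 mod 13 = 2 ✓, 184 mod 5 = 4 ✓, 184 mod 11 = 8 ✓.

x ≡ 184 (mod 715).


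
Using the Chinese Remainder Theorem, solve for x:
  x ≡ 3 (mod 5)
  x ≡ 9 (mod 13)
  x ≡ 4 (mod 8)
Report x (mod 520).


Moduli 5, 13, 8 are pairwise coprime; by CRT there is a unique solution modulo M = 5 · 13 · 8 = 520.
Solve pairwise, accumulating the modulus:
  Start with x ≡ 3 (mod 5).
  Combine with x ≡ 9 (mod 13): since gcd(5, 13) = 1, we get a unique residue mod 65.
    Write x = 3 + 5·t and substitute into x ≡ 9 (mod 13): 5·t ≡ 9 − 3 = 6 (mod 13).
    The inverse of 5 mod 13 is 8 (since 5·8 = 40 = 3·13 + 1), so t ≡ 8·6 = 48 ≡ 9 (mod 13).
    Then x = 3 + 5·9 = 48, valid modulo lcm(5, 13) = 65: x ≡ 48 (mod 65).
  Combine with x ≡ 4 (mod 8): since gcd(65, 8) = 1, we get a unique residue mod 520.
    Write x = 48 + 65·t and substitute into x ≡ 4 (mod 8): 65·t ≡ 4 − 48 = -44 (mod 8).
    Reduce coefficients mod 8: 1·t ≡ 4 (mod 8).
    So t ≡ 4 (mod 8).
    Then x = 48 + 65·4 = 308, valid modulo lcm(65, 8) = 520: x ≡ 308 (mod 520).
Verify: 308 mod 5 = 3 ✓, 308 mod 13 = 9 ✓, 308 mod 8 = 4 ✓.

x ≡ 308 (mod 520).


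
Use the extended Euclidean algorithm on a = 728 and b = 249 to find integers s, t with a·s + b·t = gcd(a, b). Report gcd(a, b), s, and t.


Euclidean algorithm on (728, 249) — divide until remainder is 0:
  728 = 2 · 249 + 230
  249 = 1 · 230 + 19
  230 = 12 · 19 + 2
  19 = 9 · 2 + 1
  2 = 2 · 1 + 0
gcd(728, 249) = 1.
Track Bezout coefficients alongside the remainders: start with r₀ = 728 = a·1 + b·0 (s = 1, t = 0) and r₁ = 249 = a·0 + b·1 (s = 0, t = 1); each new remainder r_{k+1} = r_{k-1} − q_k·r_k inherits s_{k+1} = s_{k-1} − q_k·s_k, t_{k+1} = t_{k-1} − q_k·t_k, so r_k = a·s_k + b·t_k at every step:
  q = 2: r = 230, s = 1 − 2·0 = 1, t = 0 − 2·1 = -2  (check: 728·1 + 249·(-2) = 230)
  q = 1: r = 19, s = 0 − 1·1 = -1, t = 1 − 1·(-2) = 3  (check: 728·(-1) + 249·3 = 19)
  q = 12: r = 2, s = 1 − 12·(-1) = 13, t = -2 − 12·3 = -38  (check: 728·13 + 249·(-38) = 2)
  q = 9: r = 1, s = -1 − 9·13 = -118, t = 3 − 9·(-38) = 345  (check: 728·(-118) + 249·345 = 1)
The row with r = 1 (the gcd) gives the Bezout coefficients s = -118, t = 345.
Result: 728 · (-118) + 249 · (345) = 1.

gcd(728, 249) = 1; s = -118, t = 345 (check: 728·(-118) + 249·345 = 1).


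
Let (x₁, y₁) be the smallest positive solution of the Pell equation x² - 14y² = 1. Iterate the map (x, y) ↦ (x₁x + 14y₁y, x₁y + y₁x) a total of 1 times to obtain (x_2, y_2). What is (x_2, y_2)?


Step 1: Find the fundamental solution (x₁, y₁) of x² - 14y² = 1.
  Expand √14 as a continued fraction. a₀ = ⌊√14⌋ = 3; iterate m_{k+1} = d_k·a_k − m_k, d_{k+1} = (14 − m_{k+1}²)/d_k, a_{k+1} = ⌊(a₀ + m_{k+1})/d_{k+1}⌋ (starting m₀ = 0, d₀ = 1), with convergents p_k = a_k·p_{k-1} + p_{k-2}, q_k = a_k·q_{k-1} + q_{k-2} (p₋₁ = 1, q₋₁ = 0):
  k = 0: a₀ = 3; p₀/q₀ = 3/1; p₀² − 14·q₀² = 9 − 14 = -5.
  k = 1: m = 3, d = 5, a = ⌊(3 + 3)/5⌋ = 1; p/q = (1·3 + 1)/(1·1 + 0) = 4/1; p² − 14·q² = 16 − 14 = 2.
  k = 2: m = 2, d = 2, a = ⌊(3 + 2)/2⌋ = 2; p/q = (2·4 + 3)/(2·1 + 1) = 11/3; p² − 14·q² = 121 − 126 = -5.
  k = 3: m = 2, d = 5, a = ⌊(3 + 2)/5⌋ = 1; p/q = (1·11 + 4)/(1·3 + 1) = 15/4; p² − 14·q² = 225 − 224 = 1.
  The first convergent with p² − 14·q² = 1 gives the fundamental solution (x₁, y₁) = (15, 4).
Step 2: Apply the recurrence (x_{n+1}, y_{n+1}) = (x₁x_n + 14y₁y_n, x₁y_n + y₁x_n) repeatedly.
  From (x_1, y_1) = (15, 4): x_2 = 15·15 + 14·4·4 = 449; y_2 = 15·4 + 4·15 = 120.
Step 3: Verify x_2² - 14·y_2² = 201601 - 201600 = 1 (should be 1). ✓

(x_1, y_1) = (15, 4); (x_2, y_2) = (449, 120).


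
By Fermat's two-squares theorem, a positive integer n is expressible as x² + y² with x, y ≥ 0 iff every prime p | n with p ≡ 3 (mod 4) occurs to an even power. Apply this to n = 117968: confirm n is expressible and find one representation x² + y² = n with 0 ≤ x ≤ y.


Step 1: Factor n = 117968 = 2^4 · 73 · 101.
Step 2: Check the mod-4 condition on each prime factor: 2 = 2 (special); 73 ≡ 1 (mod 4), exponent 1; 101 ≡ 1 (mod 4), exponent 1.
All primes ≡ 3 (mod 4) appear to even exponent (or don't appear), so by the two-squares theorem n IS expressible as a sum of two squares.
Step 3: Build a representation. Group n = k² · m with k = 4 and m = 73 · 101 = 7373 (a product of primes ≡ 1 (mod 4)); a representation of m scales to one of n via (k·x)² + (k·y)² = k²(x² + y²). Each prime p ≡ 1 (mod 4) is itself a sum of two squares; find a² by testing p − a² for a perfect square:
  73: 73 − 1² = 72, 73 − 2² = 69, 73 − 3² = 64 = 8² ⇒ 73 = 3² + 8².
  101: 101 − 1² = 100 = 10² ⇒ 101 = 1² + 10².
  Combine using the Brahmagupta–Fibonacci identity (a² + b²)(c² + d²) = (ac − bd)² + (ad + bc)² = (ac + bd)² + (ad − bc)²:
  73 · 101 = 7373: from (3² + 8²)(1² + 10²), take (3·1 − 8·10, 3·10 + 8·1) = (3 − 80, 30 + 8) = (-77, 38); dropping signs (only squares matter) gives (77, 38); check 77² + 38² = 5929 + 1444 = 7373 ✓.
  Scale by k = 4: (4·77, 4·38) = (308, 152).
Step 4: Order so x ≤ y and verify: 152² + 308² = 23104 + 94864 = 117968 = n. ✓

n = 117968 = 152² + 308² (one valid representation with x ≤ y).


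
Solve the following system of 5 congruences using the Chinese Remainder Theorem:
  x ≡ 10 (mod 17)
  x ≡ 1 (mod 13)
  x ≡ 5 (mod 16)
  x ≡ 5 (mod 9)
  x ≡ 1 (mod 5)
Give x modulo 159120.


Product of moduli M = 17 · 13 · 16 · 9 · 5 = 159120.
Merge one congruence at a time:
  Start: x ≡ 10 (mod 17).
  Combine with x ≡ 1 (mod 13); new modulus lcm = 221.
    Write x = 10 + 17·t and substitute into x ≡ 1 (mod 13): 17·t ≡ 1 − 10 = -9 (mod 13).
    Reduce coefficients mod 13: 4·t ≡ 4 (mod 13).
    The inverse of 4 mod 13 is 10 (since 4·10 = 40 = 3·13 + 1), so t ≡ 10·4 = 40 ≡ 1 (mod 13).
    Then x = 10 + 17·1 = 27, valid modulo lcm(17, 13) = 221: x ≡ 27 (mod 221).
  Combine with x ≡ 5 (mod 16); new modulus lcm = 3536.
    Write x = 27 + 221·t and substitute into x ≡ 5 (mod 16): 221·t ≡ 5 − 27 = -22 (mod 16).
    Reduce coefficients mod 16: 13·t ≡ 10 (mod 16).
    The inverse of 13 mod 16 is 5 (since 13·5 = 65 = 4·16 + 1), so t ≡ 5·10 = 50 ≡ 2 (mod 16).
    Then x = 27 + 221·2 = 469, valid modulo lcm(221, 16) = 3536: x ≡ 469 (mod 3536).
  Combine with x ≡ 5 (mod 9); new modulus lcm = 31824.
    Write x = 469 + 3536·t and substitute into x ≡ 5 (mod 9): 3536·t ≡ 5 − 469 = -464 (mod 9).
    Reduce coefficients mod 9: 8·t ≡ 4 (mod 9).
    The inverse of 8 mod 9 is 8 (since 8·8 = 64 = 7·9 + 1), so t ≡ 8·4 = 32 ≡ 5 (mod 9).
    Then x = 469 + 3536·5 = 18149, valid modulo lcm(3536, 9) = 31824: x ≡ 18149 (mod 31824).
  Combine with x ≡ 1 (mod 5); new modulus lcm = 159120.
    Write x = 18149 + 31824·t and substitute into x ≡ 1 (mod 5): 31824·t ≡ 1 − 18149 = -18148 (mod 5).
    Reduce coefficients mod 5: 4·t ≡ 2 (mod 5).
    The inverse of 4 mod 5 is 4 (since 4·4 = 16 = 3·5 + 1), so t ≡ 4·2 = 8 ≡ 3 (mod 5).
    Then x = 18149 + 31824·3 = 113621, valid modulo lcm(31824, 5) = 159120: x ≡ 113621 (mod 159120).
Verify against each original: 113621 mod 17 = 10, 113621 mod 13 = 1, 113621 mod 16 = 5, 113621 mod 9 = 5, 113621 mod 5 = 1.

x ≡ 113621 (mod 159120).


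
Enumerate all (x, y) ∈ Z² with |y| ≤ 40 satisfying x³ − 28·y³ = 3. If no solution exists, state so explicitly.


The equation is x³ - 28y³ = 3. For fixed y, x³ = 28·y³ + 3, so a solution requires the RHS to be a perfect cube.
Strategy: iterate y from -40 to 40, compute RHS = 28·y³ + 3, and check whether it is a (positive or negative) perfect cube.
Check small values of y:
  y = 0: RHS = 3 is not a perfect cube.
  y = 1: RHS = 31 is not a perfect cube.
  y = -1: RHS = -25 is not a perfect cube.
  y = 2: RHS = 227 is not a perfect cube.
  y = -2: RHS = -221 is not a perfect cube.
  y = 3: RHS = 759 is not a perfect cube.
  y = -3: RHS = -753 is not a perfect cube.
Continuing the search up to |y| = 40 finds no solutions either.
No (x, y) in the scanned range satisfies the equation.

No integer solutions with |y| ≤ 40.


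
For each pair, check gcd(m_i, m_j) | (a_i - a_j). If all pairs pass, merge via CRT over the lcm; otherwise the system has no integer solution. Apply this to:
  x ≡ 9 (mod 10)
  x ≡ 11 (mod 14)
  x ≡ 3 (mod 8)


Moduli 10, 14, 8 are not pairwise coprime, so CRT works modulo lcm(m_i) when all pairwise compatibility conditions hold.
Pairwise compatibility: gcd(m_i, m_j) must divide a_i - a_j for every pair.
Merge one congruence at a time:
  Start: x ≡ 9 (mod 10).
  Combine with x ≡ 11 (mod 14): gcd(10, 14) = 2; 11 - 9 = 2, which IS divisible by 2, so compatible.
    Write x = 9 + 10·t and substitute into x ≡ 11 (mod 14): 10·t ≡ 11 − 9 = 2 (mod 14).
    Divide the congruence (and modulus) by g = 2: 5·t ≡ 1 (mod 7).
    The inverse of 5 mod 7 is 3 (since 5·3 = 15 = 2·7 + 1), so t ≡ 3·1 = 3 ≡ 3 (mod 7).
    Then x = 9 + 10·3 = 39, valid modulo lcm(10, 14) = 70: x ≡ 39 (mod 70).
  Combine with x ≡ 3 (mod 8): gcd(70, 8) = 2; 3 - 39 = -36, which IS divisible by 2, so compatible.
    Write x = 39 + 70·t and substitute into x ≡ 3 (mod 8): 70·t ≡ 3 − 39 = -36 (mod 8).
    Divide the congruence (and modulus) by g = 2: 35·t ≡ -18 (mod 4).
    Reduce coefficients mod 4: 3·t ≡ 2 (mod 4).
    The inverse of 3 mod 4 is 3 (since 3·3 = 9 = 2·4 + 1), so t ≡ 3·2 = 6 ≡ 2 (mod 4).
    Then x = 39 + 70·2 = 179, valid modulo lcm(70, 8) = 280: x ≡ 179 (mod 280).
Verify: 179 mod 10 = 9, 179 mod 14 = 11, 179 mod 8 = 3.

x ≡ 179 (mod 280).


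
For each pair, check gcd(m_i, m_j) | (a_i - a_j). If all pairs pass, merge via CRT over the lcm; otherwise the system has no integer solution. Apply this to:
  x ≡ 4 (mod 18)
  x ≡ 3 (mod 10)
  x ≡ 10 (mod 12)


Moduli 18, 10, 12 are not pairwise coprime, so CRT works modulo lcm(m_i) when all pairwise compatibility conditions hold.
Pairwise compatibility: gcd(m_i, m_j) must divide a_i - a_j for every pair.
Merge one congruence at a time:
  Start: x ≡ 4 (mod 18).
  Combine with x ≡ 3 (mod 10): gcd(18, 10) = 2, and 3 - 4 = -1 is NOT divisible by 2.
    ⇒ system is inconsistent (no integer solution).

No solution (the system is inconsistent).


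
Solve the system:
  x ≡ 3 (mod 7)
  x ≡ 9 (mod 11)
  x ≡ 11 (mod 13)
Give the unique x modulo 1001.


Moduli 7, 11, 13 are pairwise coprime; by CRT there is a unique solution modulo M = 7 · 11 · 13 = 1001.
Solve pairwise, accumulating the modulus:
  Start with x ≡ 3 (mod 7).
  Combine with x ≡ 9 (mod 11): since gcd(7, 11) = 1, we get a unique residue mod 77.
    Write x = 3 + 7·t and substitute into x ≡ 9 (mod 11): 7·t ≡ 9 − 3 = 6 (mod 11).
    The inverse of 7 mod 11 is 8 (since 7·8 = 56 = 5·11 + 1), so t ≡ 8·6 = 48 ≡ 4 (mod 11).
    Then x = 3 + 7·4 = 31, valid modulo lcm(7, 11) = 77: x ≡ 31 (mod 77).
  Combine with x ≡ 11 (mod 13): since gcd(77, 13) = 1, we get a unique residue mod 1001.
    Write x = 31 + 77·t and substitute into x ≡ 11 (mod 13): 77·t ≡ 11 − 31 = -20 (mod 13).
    Reduce coefficients mod 13: 12·t ≡ 6 (mod 13).
    The inverse of 12 mod 13 is 12 (since 12·12 = 144 = 11·13 + 1), so t ≡ 12·6 = 72 ≡ 7 (mod 13).
    Then x = 31 + 77·7 = 570, valid modulo lcm(77, 13) = 1001: x ≡ 570 (mod 1001).
Verify: 570 mod 7 = 3 ✓, 570 mod 11 = 9 ✓, 570 mod 13 = 11 ✓.

x ≡ 570 (mod 1001).


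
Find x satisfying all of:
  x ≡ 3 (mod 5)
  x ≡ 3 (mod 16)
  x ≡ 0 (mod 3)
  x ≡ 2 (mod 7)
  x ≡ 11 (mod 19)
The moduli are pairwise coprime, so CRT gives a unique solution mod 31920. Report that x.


Product of moduli M = 5 · 16 · 3 · 7 · 19 = 31920.
Merge one congruence at a time:
  Start: x ≡ 3 (mod 5).
  Combine with x ≡ 3 (mod 16); new modulus lcm = 80.
    Write x = 3 + 5·t and substitute into x ≡ 3 (mod 16): 5·t ≡ 3 − 3 = 0 (mod 16).
    The inverse of 5 mod 16 is 13 (since 5·13 = 65 = 4·16 + 1), so t ≡ 13·0 = 0 ≡ 0 (mod 16).
    Then x = 3 + 5·0 = 3, valid modulo lcm(5, 16) = 80: x ≡ 3 (mod 80).
  Combine with x ≡ 0 (mod 3); new modulus lcm = 240.
    Write x = 3 + 80·t and substitute into x ≡ 0 (mod 3): 80·t ≡ 0 − 3 = -3 (mod 3).
    Reduce coefficients mod 3: 2·t ≡ 0 (mod 3).
    The inverse of 2 mod 3 is 2 (since 2·2 = 4 = 1·3 + 1), so t ≡ 2·0 = 0 ≡ 0 (mod 3).
    Then x = 3 + 80·0 = 3, valid modulo lcm(80, 3) = 240: x ≡ 3 (mod 240).
  Combine with x ≡ 2 (mod 7); new modulus lcm = 1680.
    Write x = 3 + 240·t and substitute into x ≡ 2 (mod 7): 240·t ≡ 2 − 3 = -1 (mod 7).
    Reduce coefficients mod 7: 2·t ≡ 6 (mod 7).
    The inverse of 2 mod 7 is 4 (since 2·4 = 8 = 1·7 + 1), so t ≡ 4·6 = 24 ≡ 3 (mod 7).
    Then x = 3 + 240·3 = 723, valid modulo lcm(240, 7) = 1680: x ≡ 723 (mod 1680).
  Combine with x ≡ 11 (mod 19); new modulus lcm = 31920.
    Write x = 723 + 1680·t and substitute into x ≡ 11 (mod 19): 1680·t ≡ 11 − 723 = -712 (mod 19).
    Reduce coefficients mod 19: 8·t ≡ 10 (mod 19).
    The inverse of 8 mod 19 is 12 (since 8·12 = 96 = 5·19 + 1), so t ≡ 12·10 = 120 ≡ 6 (mod 19).
    Then x = 723 + 1680·6 = 10803, valid modulo lcm(1680, 19) = 31920: x ≡ 10803 (mod 31920).
Verify against each original: 10803 mod 5 = 3, 10803 mod 16 = 3, 10803 mod 3 = 0, 10803 mod 7 = 2, 10803 mod 19 = 11.

x ≡ 10803 (mod 31920).


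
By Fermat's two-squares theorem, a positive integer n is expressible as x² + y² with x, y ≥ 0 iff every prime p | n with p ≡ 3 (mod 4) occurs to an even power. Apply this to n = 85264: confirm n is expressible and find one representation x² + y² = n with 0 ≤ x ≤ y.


Step 1: Factor n = 85264 = 2^4 · 73^2.
Step 2: Check the mod-4 condition on each prime factor: 2 = 2 (special); 73 ≡ 1 (mod 4), exponent 2.
All primes ≡ 3 (mod 4) appear to even exponent (or don't appear), so by the two-squares theorem n IS expressible as a sum of two squares.
Step 3: Build a representation. Group n = k² · m with k = 4 and m = 73 · 73 = 5329 (a product of primes ≡ 1 (mod 4)); a representation of m scales to one of n via (k·x)² + (k·y)² = k²(x² + y²). Each prime p ≡ 1 (mod 4) is itself a sum of two squares; find a² by testing p − a² for a perfect square:
  73: 73 − 1² = 72, 73 − 2² = 69, 73 − 3² = 64 = 8² ⇒ 73 = 3² + 8².
  Combine using the Brahmagupta–Fibonacci identity (a² + b²)(c² + d²) = (ac − bd)² + (ad + bc)² = (ac + bd)² + (ad − bc)²:
  73 · 73 = 5329: from (3² + 8²)(3² + 8²), take (3·3 − 8·8, 3·8 + 8·3) = (9 − 64, 24 + 24) = (-55, 48); dropping signs (only squares matter) gives (55, 48); check 55² + 48² = 3025 + 2304 = 5329 ✓.
  Scale by k = 4: (4·55, 4·48) = (220, 192).
Step 4: Order so x ≤ y and verify: 192² + 220² = 36864 + 48400 = 85264 = n. ✓

n = 85264 = 192² + 220² (one valid representation with x ≤ y).


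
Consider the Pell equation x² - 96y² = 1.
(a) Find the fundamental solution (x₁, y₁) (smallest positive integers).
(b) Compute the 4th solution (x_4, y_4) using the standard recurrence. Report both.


Step 1: Find the fundamental solution (x₁, y₁) of x² - 96y² = 1.
  Expand √96 as a continued fraction. a₀ = ⌊√96⌋ = 9; iterate m_{k+1} = d_k·a_k − m_k, d_{k+1} = (96 − m_{k+1}²)/d_k, a_{k+1} = ⌊(a₀ + m_{k+1})/d_{k+1}⌋ (starting m₀ = 0, d₀ = 1), with convergents p_k = a_k·p_{k-1} + p_{k-2}, q_k = a_k·q_{k-1} + q_{k-2} (p₋₁ = 1, q₋₁ = 0):
  k = 0: a₀ = 9; p₀/q₀ = 9/1; p₀² − 96·q₀² = 81 − 96 = -15.
  k = 1: m = 9, d = 15, a = ⌊(9 + 9)/15⌋ = 1; p/q = (1·9 + 1)/(1·1 + 0) = 10/1; p² − 96·q² = 100 − 96 = 4.
  k = 2: m = 6, d = 4, a = ⌊(9 + 6)/4⌋ = 3; p/q = (3·10 + 9)/(3·1 + 1) = 39/4; p² − 96·q² = 1521 − 1536 = -15.
  k = 3: m = 6, d = 15, a = ⌊(9 + 6)/15⌋ = 1; p/q = (1·39 + 10)/(1·4 + 1) = 49/5; p² − 96·q² = 2401 − 2400 = 1.
  The first convergent with p² − 96·q² = 1 gives the fundamental solution (x₁, y₁) = (49, 5).
Step 2: Apply the recurrence (x_{n+1}, y_{n+1}) = (x₁x_n + 96y₁y_n, x₁y_n + y₁x_n) repeatedly.
  From (x_1, y_1) = (49, 5): x_2 = 49·49 + 96·5·5 = 4801; y_2 = 49·5 + 5·49 = 490.
  From (x_2, y_2) = (4801, 490): x_3 = 49·4801 + 96·5·490 = 470449; y_3 = 49·490 + 5·4801 = 48015.
  From (x_3, y_3) = (470449, 48015): x_4 = 49·470449 + 96·5·48015 = 46099201; y_4 = 49·48015 + 5·470449 = 4704980.
Step 3: Verify x_4² - 96·y_4² = 2125136332838401 - 2125136332838400 = 1 (should be 1). ✓

(x_1, y_1) = (49, 5); (x_4, y_4) = (46099201, 4704980).


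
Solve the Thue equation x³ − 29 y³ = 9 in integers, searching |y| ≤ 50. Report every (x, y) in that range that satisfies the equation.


The equation is x³ - 29y³ = 9. For fixed y, x³ = 29·y³ + 9, so a solution requires the RHS to be a perfect cube.
Strategy: iterate y from -50 to 50, compute RHS = 29·y³ + 9, and check whether it is a (positive or negative) perfect cube.
Check small values of y:
  y = 0: RHS = 9 is not a perfect cube.
  y = 1: RHS = 38 is not a perfect cube.
  y = -1: RHS = -20 is not a perfect cube.
  y = 2: RHS = 241 is not a perfect cube.
  y = -2: RHS = -223 is not a perfect cube.
  y = 3: RHS = 792 is not a perfect cube.
  y = -3: RHS = -774 is not a perfect cube.
Continuing the search up to |y| = 50 finds no solutions either.
No (x, y) in the scanned range satisfies the equation.

No integer solutions with |y| ≤ 50.


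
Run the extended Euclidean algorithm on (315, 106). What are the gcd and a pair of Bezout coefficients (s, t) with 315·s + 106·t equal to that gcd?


Euclidean algorithm on (315, 106) — divide until remainder is 0:
  315 = 2 · 106 + 103
  106 = 1 · 103 + 3
  103 = 34 · 3 + 1
  3 = 3 · 1 + 0
gcd(315, 106) = 1.
Track Bezout coefficients alongside the remainders: start with r₀ = 315 = a·1 + b·0 (s = 1, t = 0) and r₁ = 106 = a·0 + b·1 (s = 0, t = 1); each new remainder r_{k+1} = r_{k-1} − q_k·r_k inherits s_{k+1} = s_{k-1} − q_k·s_k, t_{k+1} = t_{k-1} − q_k·t_k, so r_k = a·s_k + b·t_k at every step:
  q = 2: r = 103, s = 1 − 2·0 = 1, t = 0 − 2·1 = -2  (check: 315·1 + 106·(-2) = 103)
  q = 1: r = 3, s = 0 − 1·1 = -1, t = 1 − 1·(-2) = 3  (check: 315·(-1) + 106·3 = 3)
  q = 34: r = 1, s = 1 − 34·(-1) = 35, t = -2 − 34·3 = -104  (check: 315·35 + 106·(-104) = 1)
The row with r = 1 (the gcd) gives the Bezout coefficients s = 35, t = -104.
Result: 315 · (35) + 106 · (-104) = 1.

gcd(315, 106) = 1; s = 35, t = -104 (check: 315·35 + 106·(-104) = 1).


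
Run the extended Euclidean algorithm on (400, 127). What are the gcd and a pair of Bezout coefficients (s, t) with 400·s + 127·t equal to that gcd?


Euclidean algorithm on (400, 127) — divide until remainder is 0:
  400 = 3 · 127 + 19
  127 = 6 · 19 + 13
  19 = 1 · 13 + 6
  13 = 2 · 6 + 1
  6 = 6 · 1 + 0
gcd(400, 127) = 1.
Track Bezout coefficients alongside the remainders: start with r₀ = 400 = a·1 + b·0 (s = 1, t = 0) and r₁ = 127 = a·0 + b·1 (s = 0, t = 1); each new remainder r_{k+1} = r_{k-1} − q_k·r_k inherits s_{k+1} = s_{k-1} − q_k·s_k, t_{k+1} = t_{k-1} − q_k·t_k, so r_k = a·s_k + b·t_k at every step:
  q = 3: r = 19, s = 1 − 3·0 = 1, t = 0 − 3·1 = -3  (check: 400·1 + 127·(-3) = 19)
  q = 6: r = 13, s = 0 − 6·1 = -6, t = 1 − 6·(-3) = 19  (check: 400·(-6) + 127·19 = 13)
  q = 1: r = 6, s = 1 − 1·(-6) = 7, t = -3 − 1·19 = -22  (check: 400·7 + 127·(-22) = 6)
  q = 2: r = 1, s = -6 − 2·7 = -20, t = 19 − 2·(-22) = 63  (check: 400·(-20) + 127·63 = 1)
The row with r = 1 (the gcd) gives the Bezout coefficients s = -20, t = 63.
Result: 400 · (-20) + 127 · (63) = 1.

gcd(400, 127) = 1; s = -20, t = 63 (check: 400·(-20) + 127·63 = 1).


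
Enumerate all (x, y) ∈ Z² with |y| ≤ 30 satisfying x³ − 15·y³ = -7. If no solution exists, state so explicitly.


The equation is x³ - 15y³ = -7. For fixed y, x³ = 15·y³ − 7, so a solution requires the RHS to be a perfect cube.
Strategy: iterate y from -30 to 30, compute RHS = 15·y³ − 7, and check whether it is a (positive or negative) perfect cube.
Check small values of y:
  y = 0: RHS = -7 is not a perfect cube.
  y = 1: RHS = 8 = (2)³ ⇒ x = 2 works.
  y = -1: RHS = -22 is not a perfect cube.
  y = 2: RHS = 113 is not a perfect cube.
  y = -2: RHS = -127 is not a perfect cube.
  y = 3: RHS = 398 is not a perfect cube.
  y = -3: RHS = -412 is not a perfect cube.
Continuing the search up to |y| = 30 finds no further solutions beyond those listed.
Collected solutions: (2, 1).

Solutions (with |y| ≤ 30): (2, 1).


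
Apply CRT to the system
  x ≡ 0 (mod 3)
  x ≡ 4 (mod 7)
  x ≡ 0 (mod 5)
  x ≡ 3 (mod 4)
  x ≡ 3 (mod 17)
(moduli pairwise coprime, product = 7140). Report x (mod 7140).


Product of moduli M = 3 · 7 · 5 · 4 · 17 = 7140.
Merge one congruence at a time:
  Start: x ≡ 0 (mod 3).
  Combine with x ≡ 4 (mod 7); new modulus lcm = 21.
    Write x = 0 + 3·t and substitute into x ≡ 4 (mod 7): 3·t ≡ 4 − 0 = 4 (mod 7).
    The inverse of 3 mod 7 is 5 (since 3·5 = 15 = 2·7 + 1), so t ≡ 5·4 = 20 ≡ 6 (mod 7).
    Then x = 0 + 3·6 = 18, valid modulo lcm(3, 7) = 21: x ≡ 18 (mod 21).
  Combine with x ≡ 0 (mod 5); new modulus lcm = 105.
    Write x = 18 + 21·t and substitute into x ≡ 0 (mod 5): 21·t ≡ 0 − 18 = -18 (mod 5).
    Reduce coefficients mod 5: 1·t ≡ 2 (mod 5).
    So t ≡ 2 (mod 5).
    Then x = 18 + 21·2 = 60, valid modulo lcm(21, 5) = 105: x ≡ 60 (mod 105).
  Combine with x ≡ 3 (mod 4); new modulus lcm = 420.
    Write x = 60 + 105·t and substitute into x ≡ 3 (mod 4): 105·t ≡ 3 − 60 = -57 (mod 4).
    Reduce coefficients mod 4: 1·t ≡ 3 (mod 4).
    So t ≡ 3 (mod 4).
    Then x = 60 + 105·3 = 375, valid modulo lcm(105, 4) = 420: x ≡ 375 (mod 420).
  Combine with x ≡ 3 (mod 17); new modulus lcm = 7140.
    Write x = 375 + 420·t and substitute into x ≡ 3 (mod 17): 420·t ≡ 3 − 375 = -372 (mod 17).
    Reduce coefficients mod 17: 12·t ≡ 2 (mod 17).
    The inverse of 12 mod 17 is 10 (since 12·10 = 120 = 7·17 + 1), so t ≡ 10·2 = 20 ≡ 3 (mod 17).
    Then x = 375 + 420·3 = 1635, valid modulo lcm(420, 17) = 7140: x ≡ 1635 (mod 7140).
Verify against each original: 1635 mod 3 = 0, 1635 mod 7 = 4, 1635 mod 5 = 0, 1635 mod 4 = 3, 1635 mod 17 = 3.

x ≡ 1635 (mod 7140).


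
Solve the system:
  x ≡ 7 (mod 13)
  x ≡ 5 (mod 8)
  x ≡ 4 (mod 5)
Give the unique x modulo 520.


Moduli 13, 8, 5 are pairwise coprime; by CRT there is a unique solution modulo M = 13 · 8 · 5 = 520.
Solve pairwise, accumulating the modulus:
  Start with x ≡ 7 (mod 13).
  Combine with x ≡ 5 (mod 8): since gcd(13, 8) = 1, we get a unique residue mod 104.
    Write x = 7 + 13·t and substitute into x ≡ 5 (mod 8): 13·t ≡ 5 − 7 = -2 (mod 8).
    Reduce coefficients mod 8: 5·t ≡ 6 (mod 8).
    The inverse of 5 mod 8 is 5 (since 5·5 = 25 = 3·8 + 1), so t ≡ 5·6 = 30 ≡ 6 (mod 8).
    Then x = 7 + 13·6 = 85, valid modulo lcm(13, 8) = 104: x ≡ 85 (mod 104).
  Combine with x ≡ 4 (mod 5): since gcd(104, 5) = 1, we get a unique residue mod 520.
    Write x = 85 + 104·t and substitute into x ≡ 4 (mod 5): 104·t ≡ 4 − 85 = -81 (mod 5).
    Reduce coefficients mod 5: 4·t ≡ 4 (mod 5).
    The inverse of 4 mod 5 is 4 (since 4·4 = 16 = 3·5 + 1), so t ≡ 4·4 = 16 ≡ 1 (mod 5).
    Then x = 85 + 104·1 = 189, valid modulo lcm(104, 5) = 520: x ≡ 189 (mod 520).
Verify: 189 mod 13 = 7 ✓, 189 mod 8 = 5 ✓, 189 mod 5 = 4 ✓.

x ≡ 189 (mod 520).


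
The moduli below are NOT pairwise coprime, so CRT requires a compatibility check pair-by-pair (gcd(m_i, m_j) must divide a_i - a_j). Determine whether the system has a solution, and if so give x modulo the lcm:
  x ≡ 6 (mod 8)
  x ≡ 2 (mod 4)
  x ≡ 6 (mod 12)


Moduli 8, 4, 12 are not pairwise coprime, so CRT works modulo lcm(m_i) when all pairwise compatibility conditions hold.
Pairwise compatibility: gcd(m_i, m_j) must divide a_i - a_j for every pair.
Merge one congruence at a time:
  Start: x ≡ 6 (mod 8).
  Combine with x ≡ 2 (mod 4): gcd(8, 4) = 4; 2 - 6 = -4, which IS divisible by 4, so compatible.
    Write x = 6 + 8·t and substitute into x ≡ 2 (mod 4): 8·t ≡ 2 − 6 = -4 (mod 4).
    Divide the congruence (and modulus) by g = 4: 2·t ≡ -1 (mod 1).
    Modulo 1 every t works; take t = 0.
    Then x = 6 + 8·0 = 6, valid modulo lcm(8, 4) = 8: x ≡ 6 (mod 8).
  Combine with x ≡ 6 (mod 12): gcd(8, 12) = 4; 6 - 6 = 0, which IS divisible by 4, so compatible.
    Write x = 6 + 8·t and substitute into x ≡ 6 (mod 12): 8·t ≡ 6 − 6 = 0 (mod 12).
    Divide the congruence (and modulus) by g = 4: 2·t ≡ 0 (mod 3).
    The inverse of 2 mod 3 is 2 (since 2·2 = 4 = 1·3 + 1), so t ≡ 2·0 = 0 ≡ 0 (mod 3).
    Then x = 6 + 8·0 = 6, valid modulo lcm(8, 12) = 24: x ≡ 6 (mod 24).
Verify: 6 mod 8 = 6, 6 mod 4 = 2, 6 mod 12 = 6.

x ≡ 6 (mod 24).


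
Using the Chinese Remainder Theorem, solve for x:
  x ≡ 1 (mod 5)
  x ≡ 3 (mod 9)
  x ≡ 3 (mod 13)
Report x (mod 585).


Moduli 5, 9, 13 are pairwise coprime; by CRT there is a unique solution modulo M = 5 · 9 · 13 = 585.
Solve pairwise, accumulating the modulus:
  Start with x ≡ 1 (mod 5).
  Combine with x ≡ 3 (mod 9): since gcd(5, 9) = 1, we get a unique residue mod 45.
    Write x = 1 + 5·t and substitute into x ≡ 3 (mod 9): 5·t ≡ 3 − 1 = 2 (mod 9).
    The inverse of 5 mod 9 is 2 (since 5·2 = 10 = 1·9 + 1), so t ≡ 2·2 = 4 ≡ 4 (mod 9).
    Then x = 1 + 5·4 = 21, valid modulo lcm(5, 9) = 45: x ≡ 21 (mod 45).
  Combine with x ≡ 3 (mod 13): since gcd(45, 13) = 1, we get a unique residue mod 585.
    Write x = 21 + 45·t and substitute into x ≡ 3 (mod 13): 45·t ≡ 3 − 21 = -18 (mod 13).
    Reduce coefficients mod 13: 6·t ≡ 8 (mod 13).
    The inverse of 6 mod 13 is 11 (since 6·11 = 66 = 5·13 + 1), so t ≡ 11·8 = 88 ≡ 10 (mod 13).
    Then x = 21 + 45·10 = 471, valid modulo lcm(45, 13) = 585: x ≡ 471 (mod 585).
Verify: 471 mod 5 = 1 ✓, 471 mod 9 = 3 ✓, 471 mod 13 = 3 ✓.

x ≡ 471 (mod 585).


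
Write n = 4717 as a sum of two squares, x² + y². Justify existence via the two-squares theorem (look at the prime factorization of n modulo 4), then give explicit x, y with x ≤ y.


Step 1: Factor n = 4717 = 53 · 89.
Step 2: Check the mod-4 condition on each prime factor: 53 ≡ 1 (mod 4), exponent 1; 89 ≡ 1 (mod 4), exponent 1.
All primes ≡ 3 (mod 4) appear to even exponent (or don't appear), so by the two-squares theorem n IS expressible as a sum of two squares.
Step 3: Build a representation. Here n = 53 · 89 is a product of primes ≡ 1 (mod 4). Each prime p ≡ 1 (mod 4) is itself a sum of two squares; find a² by testing p − a² for a perfect square:
  53: 53 − 1² = 52, 53 − 2² = 49 = 7² ⇒ 53 = 2² + 7².
  89: 89 − 1² = 88, 89 − 2² = 85, 89 − 3² = 80, 89 − 4² = 73, 89 − 5² = 64 = 8² ⇒ 89 = 5² + 8².
  Combine using the Brahmagupta–Fibonacci identity (a² + b²)(c² + d²) = (ac − bd)² + (ad + bc)² = (ac + bd)² + (ad − bc)²:
  53 · 89 = 4717: from (2² + 7²)(5² + 8²), take (2·5 − 7·8, 2·8 + 7·5) = (10 − 56, 16 + 35) = (-46, 51); dropping signs (only squares matter) gives (46, 51); check 46² + 51² = 2116 + 2601 = 4717 ✓.
Step 4: Order so x ≤ y and verify: 46² + 51² = 2116 + 2601 = 4717 = n. ✓

n = 4717 = 46² + 51² (one valid representation with x ≤ y).


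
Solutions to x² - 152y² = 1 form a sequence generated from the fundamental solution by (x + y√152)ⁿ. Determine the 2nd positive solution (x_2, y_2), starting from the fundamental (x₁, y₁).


Step 1: Find the fundamental solution (x₁, y₁) of x² - 152y² = 1.
  Expand √152 as a continued fraction. a₀ = ⌊√152⌋ = 12; iterate m_{k+1} = d_k·a_k − m_k, d_{k+1} = (152 − m_{k+1}²)/d_k, a_{k+1} = ⌊(a₀ + m_{k+1})/d_{k+1}⌋ (starting m₀ = 0, d₀ = 1), with convergents p_k = a_k·p_{k-1} + p_{k-2}, q_k = a_k·q_{k-1} + q_{k-2} (p₋₁ = 1, q₋₁ = 0):
  k = 0: a₀ = 12; p₀/q₀ = 12/1; p₀² − 152·q₀² = 144 − 152 = -8.
  k = 1: m = 12, d = 8, a = ⌊(12 + 12)/8⌋ = 3; p/q = (3·12 + 1)/(3·1 + 0) = 37/3; p² − 152·q² = 1369 − 1368 = 1.
  The first convergent with p² − 152·q² = 1 gives the fundamental solution (x₁, y₁) = (37, 3).
Step 2: Apply the recurrence (x_{n+1}, y_{n+1}) = (x₁x_n + 152y₁y_n, x₁y_n + y₁x_n) repeatedly.
  From (x_1, y_1) = (37, 3): x_2 = 37·37 + 152·3·3 = 2737; y_2 = 37·3 + 3·37 = 222.
Step 3: Verify x_2² - 152·y_2² = 7491169 - 7491168 = 1 (should be 1). ✓

(x_1, y_1) = (37, 3); (x_2, y_2) = (2737, 222).


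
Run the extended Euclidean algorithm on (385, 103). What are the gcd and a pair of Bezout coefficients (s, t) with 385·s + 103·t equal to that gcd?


Euclidean algorithm on (385, 103) — divide until remainder is 0:
  385 = 3 · 103 + 76
  103 = 1 · 76 + 27
  76 = 2 · 27 + 22
  27 = 1 · 22 + 5
  22 = 4 · 5 + 2
  5 = 2 · 2 + 1
  2 = 2 · 1 + 0
gcd(385, 103) = 1.
Track Bezout coefficients alongside the remainders: start with r₀ = 385 = a·1 + b·0 (s = 1, t = 0) and r₁ = 103 = a·0 + b·1 (s = 0, t = 1); each new remainder r_{k+1} = r_{k-1} − q_k·r_k inherits s_{k+1} = s_{k-1} − q_k·s_k, t_{k+1} = t_{k-1} − q_k·t_k, so r_k = a·s_k + b·t_k at every step:
  q = 3: r = 76, s = 1 − 3·0 = 1, t = 0 − 3·1 = -3  (check: 385·1 + 103·(-3) = 76)
  q = 1: r = 27, s = 0 − 1·1 = -1, t = 1 − 1·(-3) = 4  (check: 385·(-1) + 103·4 = 27)
  q = 2: r = 22, s = 1 − 2·(-1) = 3, t = -3 − 2·4 = -11  (check: 385·3 + 103·(-11) = 22)
  q = 1: r = 5, s = -1 − 1·3 = -4, t = 4 − 1·(-11) = 15  (check: 385·(-4) + 103·15 = 5)
  q = 4: r = 2, s = 3 − 4·(-4) = 19, t = -11 − 4·15 = -71  (check: 385·19 + 103·(-71) = 2)
  q = 2: r = 1, s = -4 − 2·19 = -42, t = 15 − 2·(-71) = 157  (check: 385·(-42) + 103·157 = 1)
The row with r = 1 (the gcd) gives the Bezout coefficients s = -42, t = 157.
Result: 385 · (-42) + 103 · (157) = 1.

gcd(385, 103) = 1; s = -42, t = 157 (check: 385·(-42) + 103·157 = 1).


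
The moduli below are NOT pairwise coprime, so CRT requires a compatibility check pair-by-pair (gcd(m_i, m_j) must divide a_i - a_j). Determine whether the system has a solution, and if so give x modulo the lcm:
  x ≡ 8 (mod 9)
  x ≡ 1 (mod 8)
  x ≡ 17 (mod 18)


Moduli 9, 8, 18 are not pairwise coprime, so CRT works modulo lcm(m_i) when all pairwise compatibility conditions hold.
Pairwise compatibility: gcd(m_i, m_j) must divide a_i - a_j for every pair.
Merge one congruence at a time:
  Start: x ≡ 8 (mod 9).
  Combine with x ≡ 1 (mod 8): gcd(9, 8) = 1; 1 - 8 = -7, which IS divisible by 1, so compatible.
    Write x = 8 + 9·t and substitute into x ≡ 1 (mod 8): 9·t ≡ 1 − 8 = -7 (mod 8).
    Reduce coefficients mod 8: 1·t ≡ 1 (mod 8).
    So t ≡ 1 (mod 8).
    Then x = 8 + 9·1 = 17, valid modulo lcm(9, 8) = 72: x ≡ 17 (mod 72).
  Combine with x ≡ 17 (mod 18): gcd(72, 18) = 18; 17 - 17 = 0, which IS divisible by 18, so compatible.
    Write x = 17 + 72·t and substitute into x ≡ 17 (mod 18): 72·t ≡ 17 − 17 = 0 (mod 18).
    Divide the congruence (and modulus) by g = 18: 4·t ≡ 0 (mod 1).
    Modulo 1 every t works; take t = 0.
    Then x = 17 + 72·0 = 17, valid modulo lcm(72, 18) = 72: x ≡ 17 (mod 72).
Verify: 17 mod 9 = 8, 17 mod 8 = 1, 17 mod 18 = 17.

x ≡ 17 (mod 72).


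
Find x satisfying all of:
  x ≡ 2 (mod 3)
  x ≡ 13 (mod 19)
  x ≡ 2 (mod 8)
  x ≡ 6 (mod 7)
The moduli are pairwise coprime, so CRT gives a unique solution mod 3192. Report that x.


Product of moduli M = 3 · 19 · 8 · 7 = 3192.
Merge one congruence at a time:
  Start: x ≡ 2 (mod 3).
  Combine with x ≡ 13 (mod 19); new modulus lcm = 57.
    Write x = 2 + 3·t and substitute into x ≡ 13 (mod 19): 3·t ≡ 13 − 2 = 11 (mod 19).
    The inverse of 3 mod 19 is 13 (since 3·13 = 39 = 2·19 + 1), so t ≡ 13·11 = 143 ≡ 10 (mod 19).
    Then x = 2 + 3·10 = 32, valid modulo lcm(3, 19) = 57: x ≡ 32 (mod 57).
  Combine with x ≡ 2 (mod 8); new modulus lcm = 456.
    Write x = 32 + 57·t and substitute into x ≡ 2 (mod 8): 57·t ≡ 2 − 32 = -30 (mod 8).
    Reduce coefficients mod 8: 1·t ≡ 2 (mod 8).
    So t ≡ 2 (mod 8).
    Then x = 32 + 57·2 = 146, valid modulo lcm(57, 8) = 456: x ≡ 146 (mod 456).
  Combine with x ≡ 6 (mod 7); new modulus lcm = 3192.
    Write x = 146 + 456·t and substitute into x ≡ 6 (mod 7): 456·t ≡ 6 − 146 = -140 (mod 7).
    Reduce coefficients mod 7: 1·t ≡ 0 (mod 7).
    So t ≡ 0 (mod 7).
    Then x = 146 + 456·0 = 146, valid modulo lcm(456, 7) = 3192: x ≡ 146 (mod 3192).
Verify against each original: 146 mod 3 = 2, 146 mod 19 = 13, 146 mod 8 = 2, 146 mod 7 = 6.

x ≡ 146 (mod 3192).
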